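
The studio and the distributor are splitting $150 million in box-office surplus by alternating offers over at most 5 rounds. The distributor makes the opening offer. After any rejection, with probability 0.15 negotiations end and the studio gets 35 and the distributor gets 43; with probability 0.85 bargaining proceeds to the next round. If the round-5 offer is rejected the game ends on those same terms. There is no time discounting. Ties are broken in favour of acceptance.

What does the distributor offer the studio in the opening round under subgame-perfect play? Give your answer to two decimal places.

50.81

Round 5 (the distributor proposes): the studio gets 35 if talks fail, so the distributor offers 35 and keeps 115.
Round 4 (the studio proposes): rejecting gives the distributor an expected 0.85 × 115 + 0.15 × 43 = 104.2. The studio offers 104.2 and keeps 150 − 104.2 = 45.8.
Round 3 (the distributor proposes): rejecting gives the studio an expected 0.85 × 45.8 + 0.15 × 35 = 44.18. The distributor offers 44.18 and keeps 150 − 44.18 = 105.82.
Round 2 (the studio proposes): rejecting gives the distributor an expected 0.85 × 105.82 + 0.15 × 43 = 96.397. The studio offers 96.397 and keeps 150 − 96.397 = 53.603.
Round 1 (the distributor proposes): rejecting gives the studio an expected 0.85 × 53.603 + 0.15 × 35 = 50.81255, so the distributor offers 50.81255, keeping 99.18745.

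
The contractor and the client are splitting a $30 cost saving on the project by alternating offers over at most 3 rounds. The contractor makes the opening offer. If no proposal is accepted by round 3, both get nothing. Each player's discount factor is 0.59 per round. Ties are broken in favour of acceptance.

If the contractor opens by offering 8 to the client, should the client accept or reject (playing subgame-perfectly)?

Accept

Work out the client's continuation value if the offer is rejected.
Round 3 (the contractor proposes): rejection yields 0 for the client; the contractor offers 0 and keeps 30.
Round 2 (the client proposes): the contractor can get 30 next round, worth 0.59 × 30 = 17.7 now; the client offers that and keeps 12.3.
So by rejecting in round 1, the client gets 12.3 next round, worth 0.59 × 12.3 = 7.257 now.
Offer 8 ≥ 7.257, so the client accepts.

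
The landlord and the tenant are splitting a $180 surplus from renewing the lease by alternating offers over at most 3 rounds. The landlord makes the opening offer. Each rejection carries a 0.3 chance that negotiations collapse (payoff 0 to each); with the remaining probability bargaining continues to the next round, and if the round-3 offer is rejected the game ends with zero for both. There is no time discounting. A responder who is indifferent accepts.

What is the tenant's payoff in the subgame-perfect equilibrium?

37.8

Round 3 (the landlord proposes): the tenant will accept anything ≥ 0, so the landlord offers 0 and keeps 180.
Round 2 (the tenant proposes): rejecting gives the landlord an expected 0.7 × 180 = 126, so the tenant offers 126, keeping 54.
Round 1 (the landlord proposes): rejecting gives the tenant an expected 0.7 × 54 = 37.8, so the landlord offers 37.8, keeping 142.2.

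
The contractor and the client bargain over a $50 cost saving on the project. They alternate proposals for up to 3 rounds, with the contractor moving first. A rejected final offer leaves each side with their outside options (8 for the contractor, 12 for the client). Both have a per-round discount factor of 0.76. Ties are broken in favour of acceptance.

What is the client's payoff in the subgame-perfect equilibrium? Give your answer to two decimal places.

16.05

Round 3 (the contractor proposes): the client gets 12 if talks fail, so the contractor offers 12 and keeps 38.
Round 2 (the client proposes): the contractor can get 38 next round, worth 0.76 × 38 = 28.88 now. The client offers 28.88 and keeps 50 − 28.88 = 21.12.
Round 1 (the contractor proposes): the client can get 21.12 next round, worth 0.76 × 21.12 = 16.0512 now; the contractor offers that and keeps 33.9488.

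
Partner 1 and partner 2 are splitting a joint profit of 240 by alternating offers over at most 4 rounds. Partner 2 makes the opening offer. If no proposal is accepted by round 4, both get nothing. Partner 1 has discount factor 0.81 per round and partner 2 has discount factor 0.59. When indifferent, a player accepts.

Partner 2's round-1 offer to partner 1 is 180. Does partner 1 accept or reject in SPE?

Round 4 (partner 1 proposes): partner 2 will accept anything ≥ 0, so partner 1 offers 0 and keeps 240.
Round 3 (partner 2 proposes): partner 1 can get 240 next round, worth 0.81 × 240 = 194.4 now. Partner 2 offers 194.4 and keeps 240 − 194.4 = 45.6.
Round 2 (partner 1 proposes): partner 2 can get 45.6 next round, worth 0.59 × 45.6 = 26.904 now; partner 1 offers that and keeps 213.096.
So by rejecting in round 1, partner 1 gets 213.096 next round, worth 0.81 × 213.096 = 172.60776 now.
Offer 180 ≥ 172.60776, so partner 1 accepts.

Accept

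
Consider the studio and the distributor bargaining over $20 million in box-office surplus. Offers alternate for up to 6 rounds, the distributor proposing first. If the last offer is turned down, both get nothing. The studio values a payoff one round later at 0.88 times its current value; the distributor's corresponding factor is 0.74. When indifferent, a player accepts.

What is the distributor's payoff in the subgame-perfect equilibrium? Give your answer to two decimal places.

4.98

Round 6 (the studio proposes): rejection yields 0 for the distributor; the studio offers 0 and keeps 20.
Round 5 (the distributor proposes): the studio can get 20 next round, worth 0.88 × 20 = 17.6 now. The distributor offers 17.6 and keeps 20 − 17.6 = 2.4.
Round 4 (the studio proposes): the distributor can get 2.4 next round, worth 0.74 × 2.4 = 1.776 now. The studio offers 1.776 and keeps 20 − 1.776 = 18.224.
Round 3 (the distributor proposes): the studio can get 18.224 next round, worth 0.88 × 18.224 = 16.03712 now; the distributor offers that and keeps 3.96288.
Round 2 (the studio proposes): the distributor can get 3.96288 next round, worth 0.74 × 3.96288 = 2.9325312 now, so the studio offers 2.9325312, keeping 17.0674688.
Round 1 (the distributor proposes): the studio can get 17.0674688 next round, worth 0.88 × 17.0674688 = 15.019372544 now. The distributor offers 15.019372544 and keeps 20 − 15.019372544 = 4.980627456.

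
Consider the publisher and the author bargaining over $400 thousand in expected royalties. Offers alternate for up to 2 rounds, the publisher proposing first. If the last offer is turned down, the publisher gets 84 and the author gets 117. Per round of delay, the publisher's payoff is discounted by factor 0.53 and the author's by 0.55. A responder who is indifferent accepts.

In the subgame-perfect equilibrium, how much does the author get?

Work backward from the last round.
Round 2 (the author proposes): the publisher gets 84 if talks fail, so the author offers 84 and keeps 316.
Round 1 (the publisher proposes): the author can get 316 next round, worth 0.55 × 316 = 173.8 now, so the publisher offers 173.8, keeping 226.2.

173.8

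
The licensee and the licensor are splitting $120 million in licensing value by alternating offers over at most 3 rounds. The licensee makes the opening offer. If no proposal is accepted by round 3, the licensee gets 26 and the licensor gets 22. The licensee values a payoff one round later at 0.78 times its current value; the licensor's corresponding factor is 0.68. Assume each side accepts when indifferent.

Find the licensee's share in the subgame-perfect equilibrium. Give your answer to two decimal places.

Round 3 (the licensee proposes): the licensor gets 22 if talks fail, so the licensee offers 22 and keeps 98.
Round 2 (the licensor proposes): the licensee can get 98 next round, worth 0.78 × 98 = 76.44 now. The licensor offers 76.44 and keeps 120 − 76.44 = 43.56.
Round 1 (the licensee proposes): the licensor can get 43.56 next round, worth 0.68 × 43.56 = 29.6208 now. The licensee offers 29.6208 and keeps 120 − 29.6208 = 90.3792.

90.38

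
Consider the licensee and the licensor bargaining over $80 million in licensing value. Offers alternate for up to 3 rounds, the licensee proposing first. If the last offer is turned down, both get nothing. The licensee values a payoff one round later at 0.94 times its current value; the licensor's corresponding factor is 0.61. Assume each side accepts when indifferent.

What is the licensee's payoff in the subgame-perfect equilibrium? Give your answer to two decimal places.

Round 3 (the licensee proposes): the licensor will accept anything ≥ 0, so the licensee offers 0 and keeps 80.
Round 2 (the licensor proposes): the licensee can get 80 next round, worth 0.94 × 80 = 75.2 now, so the licensor offers 75.2, keeping 4.8.
Round 1 (the licensee proposes): the licensor can get 4.8 next round, worth 0.61 × 4.8 = 2.928 now, so the licensee offers 2.928, keeping 77.072.

77.07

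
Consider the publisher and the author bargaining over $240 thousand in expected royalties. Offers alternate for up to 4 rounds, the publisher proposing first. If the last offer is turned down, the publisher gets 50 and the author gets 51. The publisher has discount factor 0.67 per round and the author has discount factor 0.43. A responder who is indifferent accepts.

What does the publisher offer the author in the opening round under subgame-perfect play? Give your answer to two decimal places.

Round 4 (the author proposes): the publisher gets 50 if talks fail, so the author offers 50 and keeps 190.
Round 3 (the publisher proposes): the author can get 190 next round, worth 0.43 × 190 = 81.7 now; the publisher offers that and keeps 158.3.
Round 2 (the author proposes): the publisher can get 158.3 next round, worth 0.67 × 158.3 = 106.061 now, so the author offers 106.061, keeping 133.939.
Round 1 (the publisher proposes): the author can get 133.939 next round, worth 0.43 × 133.939 = 57.59377 now. The publisher offers 57.59377 and keeps 240 − 57.59377 = 182.40623.

57.59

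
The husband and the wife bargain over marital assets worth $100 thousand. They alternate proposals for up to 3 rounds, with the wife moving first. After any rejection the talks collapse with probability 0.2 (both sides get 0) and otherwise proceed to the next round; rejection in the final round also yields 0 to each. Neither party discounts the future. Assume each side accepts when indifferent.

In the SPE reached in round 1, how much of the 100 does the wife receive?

By backward induction:
Round 3 (the wife proposes): rejection yields 0 for the husband; the wife offers 0 and keeps 100.
Round 2 (the husband proposes): rejecting gives the wife an expected 0.8 × 100 = 80; the husband offers that and keeps 20.
Round 1 (the wife proposes): rejecting gives the husband an expected 0.8 × 20 = 16. The wife offers 16 and keeps 100 − 16 = 84.

84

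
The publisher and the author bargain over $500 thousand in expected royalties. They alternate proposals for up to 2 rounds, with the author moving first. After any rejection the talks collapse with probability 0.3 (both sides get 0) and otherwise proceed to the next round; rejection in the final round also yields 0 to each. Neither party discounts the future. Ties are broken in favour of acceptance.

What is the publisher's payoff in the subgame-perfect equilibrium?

Round 2 (the publisher proposes): rejection yields 0 for the author; the publisher offers 0 and keeps 500.
Round 1 (the author proposes): rejecting gives the publisher an expected 0.7 × 500 = 350. The author offers 350 and keeps 500 − 350 = 150.

350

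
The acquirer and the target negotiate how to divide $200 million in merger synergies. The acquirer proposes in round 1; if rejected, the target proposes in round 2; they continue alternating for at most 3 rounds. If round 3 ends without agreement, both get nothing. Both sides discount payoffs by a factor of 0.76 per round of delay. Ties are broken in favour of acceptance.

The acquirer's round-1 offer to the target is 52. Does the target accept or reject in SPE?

Round 3 (the acquirer proposes): rejection yields 0 for the target; the acquirer offers 0 and keeps 200.
Round 2 (the target proposes): the acquirer can get 200 next round, worth 0.76 × 200 = 152 now; the target offers that and keeps 48.
So by rejecting in round 1, the target gets 48 next round, worth 0.76 × 48 = 36.48 now.
Offer 52 ≥ 36.48, so the target accepts.

Accept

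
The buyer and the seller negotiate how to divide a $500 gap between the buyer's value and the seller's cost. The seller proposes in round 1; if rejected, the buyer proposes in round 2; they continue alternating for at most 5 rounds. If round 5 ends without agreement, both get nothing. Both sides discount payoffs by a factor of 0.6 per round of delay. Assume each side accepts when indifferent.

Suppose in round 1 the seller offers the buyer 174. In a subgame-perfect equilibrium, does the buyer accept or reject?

Accept

Round 5 (the seller proposes): the buyer will accept anything ≥ 0, so the seller offers 0 and keeps 500.
Round 4 (the buyer proposes): the seller can get 500 next round, worth 0.6 × 500 = 300 now. The buyer offers 300 and keeps 500 − 300 = 200.
Round 3 (the seller proposes): the buyer can get 200 next round, worth 0.6 × 200 = 120 now. The seller offers 120 and keeps 500 − 120 = 380.
Round 2 (the buyer proposes): the seller can get 380 next round, worth 0.6 × 380 = 228 now. The buyer offers 228 and keeps 500 − 228 = 272.
So by rejecting in round 1, the buyer gets 272 next round, worth 0.6 × 272 = 163.2 now.
Offer 174 ≥ 163.2, so the buyer accepts.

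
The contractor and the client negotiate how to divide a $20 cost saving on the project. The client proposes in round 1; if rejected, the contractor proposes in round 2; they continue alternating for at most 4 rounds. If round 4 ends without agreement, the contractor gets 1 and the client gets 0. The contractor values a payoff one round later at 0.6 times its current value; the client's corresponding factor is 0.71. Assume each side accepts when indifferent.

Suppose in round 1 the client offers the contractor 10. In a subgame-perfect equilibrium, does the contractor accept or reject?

Round 4 (the contractor proposes): the client will accept anything ≥ 0, so the contractor offers 0 and keeps 20.
Round 3 (the client proposes): the contractor can get 20 next round, worth 0.6 × 20 = 12 now; the client offers that and keeps 8.
Round 2 (the contractor proposes): the client can get 8 next round, worth 0.71 × 8 = 5.68 now. The contractor offers 5.68 and keeps 20 − 5.68 = 14.32.
So by rejecting in round 1, the contractor gets 14.32 next round, worth 0.6 × 14.32 = 8.592 now.
Offer 10 ≥ 8.592, so the contractor accepts.

Accept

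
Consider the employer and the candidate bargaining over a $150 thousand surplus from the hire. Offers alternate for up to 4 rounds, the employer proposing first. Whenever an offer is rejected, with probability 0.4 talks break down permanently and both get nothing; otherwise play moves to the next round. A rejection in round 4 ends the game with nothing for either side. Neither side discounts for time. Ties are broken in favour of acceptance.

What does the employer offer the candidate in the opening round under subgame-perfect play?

68.4

Round 4 (the candidate proposes): rejection yields 0 for the employer; the candidate offers 0 and keeps 150.
Round 3 (the employer proposes): rejecting gives the candidate an expected 0.6 × 150 = 90; the employer offers that and keeps 60.
Round 2 (the candidate proposes): rejecting gives the employer an expected 0.6 × 60 = 36. The candidate offers 36 and keeps 150 − 36 = 114.
Round 1 (the employer proposes): rejecting gives the candidate an expected 0.6 × 114 = 68.4. The employer offers 68.4 and keeps 150 − 68.4 = 81.6.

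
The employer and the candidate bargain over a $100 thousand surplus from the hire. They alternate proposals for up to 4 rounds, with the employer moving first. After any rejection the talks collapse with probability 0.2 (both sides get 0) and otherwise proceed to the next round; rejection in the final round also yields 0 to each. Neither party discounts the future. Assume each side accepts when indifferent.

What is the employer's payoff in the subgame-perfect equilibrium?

Round 4 (the candidate proposes): the employer will accept anything ≥ 0, so the candidate offers 0 and keeps 100.
Round 3 (the employer proposes): rejecting gives the candidate an expected 0.8 × 100 = 80. The employer offers 80 and keeps 100 − 80 = 20.
Round 2 (the candidate proposes): rejecting gives the employer an expected 0.8 × 20 = 16; the candidate offers that and keeps 84.
Round 1 (the employer proposes): rejecting gives the candidate an expected 0.8 × 84 = 67.2, so the employer offers 67.2, keeping 32.8.

32.8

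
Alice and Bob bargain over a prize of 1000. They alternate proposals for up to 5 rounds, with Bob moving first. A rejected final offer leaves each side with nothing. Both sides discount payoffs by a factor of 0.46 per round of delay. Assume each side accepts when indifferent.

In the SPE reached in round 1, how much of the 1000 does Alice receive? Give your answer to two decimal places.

Round 5 (Bob proposes): Alice will accept anything ≥ 0, so Bob offers 0 and keeps 1000.
Round 4 (Alice proposes): Bob can get 1000 next round, worth 0.46 × 1000 = 460 now, so Alice offers 460, keeping 540.
Round 3 (Bob proposes): Alice can get 540 next round, worth 0.46 × 540 = 248.4 now; Bob offers that and keeps 751.6.
Round 2 (Alice proposes): Bob can get 751.6 next round, worth 0.46 × 751.6 = 345.736 now; Alice offers that and keeps 654.264.
Round 1 (Bob proposes): Alice can get 654.264 next round, worth 0.46 × 654.264 = 300.96144 now. Bob offers 300.96144 and keeps 1000 − 300.96144 = 699.03856.

300.96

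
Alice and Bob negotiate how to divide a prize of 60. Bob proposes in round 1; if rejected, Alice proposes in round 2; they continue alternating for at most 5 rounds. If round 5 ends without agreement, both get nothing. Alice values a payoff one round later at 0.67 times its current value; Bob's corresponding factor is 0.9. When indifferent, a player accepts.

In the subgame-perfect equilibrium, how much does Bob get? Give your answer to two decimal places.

53.56

Round 5 (Bob proposes): Alice will accept anything ≥ 0, so Bob offers 0 and keeps 60.
Round 4 (Alice proposes): Bob can get 60 next round, worth 0.9 × 60 = 54 now; Alice offers that and keeps 6.
Round 3 (Bob proposes): Alice can get 6 next round, worth 0.67 × 6 = 4.02 now, so Bob offers 4.02, keeping 55.98.
Round 2 (Alice proposes): Bob can get 55.98 next round, worth 0.9 × 55.98 = 50.382 now, so Alice offers 50.382, keeping 9.618.
Round 1 (Bob proposes): Alice can get 9.618 next round, worth 0.67 × 9.618 = 6.44406 now; Bob offers that and keeps 53.55594.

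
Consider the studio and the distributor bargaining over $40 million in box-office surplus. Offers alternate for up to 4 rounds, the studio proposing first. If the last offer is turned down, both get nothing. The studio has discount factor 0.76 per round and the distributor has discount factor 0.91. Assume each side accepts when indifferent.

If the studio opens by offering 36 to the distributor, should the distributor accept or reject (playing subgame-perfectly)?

Accept

Work out the distributor's continuation value if the offer is rejected.
Round 4 (the distributor proposes): the studio will accept anything ≥ 0, so the distributor offers 0 and keeps 40.
Round 3 (the studio proposes): the distributor can get 40 next round, worth 0.91 × 40 = 36.4 now, so the studio offers 36.4, keeping 3.6.
Round 2 (the distributor proposes): the studio can get 3.6 next round, worth 0.76 × 3.6 = 2.736 now; the distributor offers that and keeps 37.264.
So by rejecting in round 1, the distributor gets 37.264 next round, worth 0.91 × 37.264 = 33.91024 now.
Offer 36 ≥ 33.91024, so the distributor accepts.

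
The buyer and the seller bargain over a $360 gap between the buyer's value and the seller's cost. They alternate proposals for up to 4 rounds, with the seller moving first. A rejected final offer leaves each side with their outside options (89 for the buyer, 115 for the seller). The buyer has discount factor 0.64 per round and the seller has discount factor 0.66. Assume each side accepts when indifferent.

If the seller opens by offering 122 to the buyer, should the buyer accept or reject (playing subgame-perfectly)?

Reject

Round 4 (the buyer proposes): the seller gets 115 if talks fail, so the buyer offers 115 and keeps 245.
Round 3 (the seller proposes): the buyer can get 245 next round, worth 0.64 × 245 = 156.8 now; the seller offers that and keeps 203.2.
Round 2 (the buyer proposes): the seller can get 203.2 next round, worth 0.66 × 203.2 = 134.112 now. The buyer offers 134.112 and keeps 360 − 134.112 = 225.888.
So by rejecting in round 1, the buyer gets 225.888 next round, worth 0.64 × 225.888 = 144.56832 now.
Offer 122 < 144.56832, so the buyer rejects.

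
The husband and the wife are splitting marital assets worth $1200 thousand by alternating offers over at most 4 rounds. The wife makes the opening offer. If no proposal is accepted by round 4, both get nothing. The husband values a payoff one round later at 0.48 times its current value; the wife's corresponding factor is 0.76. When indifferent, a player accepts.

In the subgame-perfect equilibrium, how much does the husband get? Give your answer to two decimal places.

Round 4 (the husband proposes): rejection yields 0 for the wife; the husband offers 0 and keeps 1200.
Round 3 (the wife proposes): the husband can get 1200 next round, worth 0.48 × 1200 = 576 now. The wife offers 576 and keeps 1200 − 576 = 624.
Round 2 (the husband proposes): the wife can get 624 next round, worth 0.76 × 624 = 474.24 now; the husband offers that and keeps 725.76.
Round 1 (the wife proposes): the husband can get 725.76 next round, worth 0.48 × 725.76 = 348.3648 now, so the wife offers 348.3648, keeping 851.6352.

348.36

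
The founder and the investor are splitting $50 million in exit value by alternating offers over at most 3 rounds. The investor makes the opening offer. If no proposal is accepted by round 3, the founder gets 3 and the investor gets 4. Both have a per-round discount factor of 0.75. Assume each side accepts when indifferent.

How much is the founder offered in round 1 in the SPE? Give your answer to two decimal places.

Round 3 (the investor proposes): the founder gets 3 if talks fail, so the investor offers 3 and keeps 47.
Round 2 (the founder proposes): the investor can get 47 next round, worth 0.75 × 47 = 35.25 now; the founder offers that and keeps 14.75.
Round 1 (the investor proposes): the founder can get 14.75 next round, worth 0.75 × 14.75 = 11.0625 now. The investor offers 11.0625 and keeps 50 − 11.0625 = 38.9375.

11.06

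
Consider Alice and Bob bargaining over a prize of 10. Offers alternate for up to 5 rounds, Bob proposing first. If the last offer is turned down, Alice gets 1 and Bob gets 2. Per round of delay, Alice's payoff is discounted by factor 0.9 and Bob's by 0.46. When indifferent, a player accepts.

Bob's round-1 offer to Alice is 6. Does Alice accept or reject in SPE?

Reject

Work out Alice's continuation value if the offer is rejected.
Round 5 (Bob proposes): Alice gets 1 if talks fail, so Bob offers 1 and keeps 9.
Round 4 (Alice proposes): Bob can get 9 next round, worth 0.46 × 9 = 4.14 now; Alice offers that and keeps 5.86.
Round 3 (Bob proposes): Alice can get 5.86 next round, worth 0.9 × 5.86 = 5.274 now; Bob offers that and keeps 4.726.
Round 2 (Alice proposes): Bob can get 4.726 next round, worth 0.46 × 4.726 = 2.17396 now. Alice offers 2.17396 and keeps 10 − 2.17396 = 7.82604.
So by rejecting in round 1, Alice gets 7.82604 next round, worth 0.9 × 7.82604 = 7.043436 now.
Offer 6 < 7.043436, so Alice rejects.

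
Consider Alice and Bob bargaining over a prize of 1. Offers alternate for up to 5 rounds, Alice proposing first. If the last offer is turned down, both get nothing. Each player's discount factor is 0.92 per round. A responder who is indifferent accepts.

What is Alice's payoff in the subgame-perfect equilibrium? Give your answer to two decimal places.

0.86

Round 5 (Alice proposes): Bob will accept anything ≥ 0, so Alice offers 0 and keeps 1.
Round 4 (Bob proposes): Alice can get 1 next round, worth 0.92 × 1 = 0.92 now; Bob offers that and keeps 0.08.
Round 3 (Alice proposes): Bob can get 0.08 next round, worth 0.92 × 0.08 = 0.0736 now; Alice offers that and keeps 0.9264.
Round 2 (Bob proposes): Alice can get 0.9264 next round, worth 0.92 × 0.9264 = 0.852288 now. Bob offers 0.852288 and keeps 1 − 0.852288 = 0.147712.
Round 1 (Alice proposes): Bob can get 0.147712 next round, worth 0.92 × 0.147712 = 0.13589504 now; Alice offers that and keeps 0.86410496.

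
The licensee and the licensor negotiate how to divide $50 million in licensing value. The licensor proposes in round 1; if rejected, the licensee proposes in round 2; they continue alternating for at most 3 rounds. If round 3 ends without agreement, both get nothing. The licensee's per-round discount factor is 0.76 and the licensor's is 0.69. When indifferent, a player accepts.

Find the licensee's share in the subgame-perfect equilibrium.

Round 3 (the licensor proposes): the licensee will accept anything ≥ 0, so the licensor offers 0 and keeps 50.
Round 2 (the licensee proposes): the licensor can get 50 next round, worth 0.69 × 50 = 34.5 now; the licensee offers that and keeps 15.5.
Round 1 (the licensor proposes): the licensee can get 15.5 next round, worth 0.76 × 15.5 = 11.78 now. The licensor offers 11.78 and keeps 50 − 11.78 = 38.22.

11.78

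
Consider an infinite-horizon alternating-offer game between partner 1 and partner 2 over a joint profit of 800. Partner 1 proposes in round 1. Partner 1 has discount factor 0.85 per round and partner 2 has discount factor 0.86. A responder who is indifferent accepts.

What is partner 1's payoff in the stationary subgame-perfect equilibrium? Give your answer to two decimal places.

When partner 1 proposes, partner 2 accepts any offer worth at least 0.86 times what partner 2 would get by proposing next round; and vice versa.
This gives x = 800 − 0.86y and y = 800 − 0.85x, where x and y are each side's share when it proposes.
Hence (1 − 0.86·0.85)x = 800(1 − 0.86), i.e. 0.269·x = 112.
x ≈ 416.3569; partner 2's share is 800 − x ≈ 383.6431.

416.36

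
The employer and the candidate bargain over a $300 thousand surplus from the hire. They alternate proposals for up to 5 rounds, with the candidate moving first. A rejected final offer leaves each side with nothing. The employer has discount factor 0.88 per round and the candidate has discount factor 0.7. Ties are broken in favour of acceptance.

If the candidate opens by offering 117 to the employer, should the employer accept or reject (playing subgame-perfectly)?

Reject

Round 5 (the candidate proposes): the employer will accept anything ≥ 0, so the candidate offers 0 and keeps 300.
Round 4 (the employer proposes): the candidate can get 300 next round, worth 0.7 × 300 = 210 now; the employer offers that and keeps 90.
Round 3 (the candidate proposes): the employer can get 90 next round, worth 0.88 × 90 = 79.2 now; the candidate offers that and keeps 220.8.
Round 2 (the employer proposes): the candidate can get 220.8 next round, worth 0.7 × 220.8 = 154.56 now, so the employer offers 154.56, keeping 145.44.
So by rejecting in round 1, the employer gets 145.44 next round, worth 0.88 × 145.44 = 127.9872 now.
Offer 117 < 127.9872, so the employer rejects.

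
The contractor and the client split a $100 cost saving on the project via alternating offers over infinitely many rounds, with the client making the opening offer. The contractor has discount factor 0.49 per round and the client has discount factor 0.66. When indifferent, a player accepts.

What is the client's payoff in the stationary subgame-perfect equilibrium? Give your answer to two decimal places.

75.38

When the client proposes, the contractor accepts any offer worth at least 0.49 times what the contractor would get by proposing next round; and vice versa.
This gives x = 100 − 0.49y and y = 100 − 0.66x, where x and y are each side's share when it proposes.
Hence (1 − 0.49·0.66)x = 100(1 − 0.49), i.e. 0.6766·x = 51.
x ≈ 75.3769; the contractor's share is 100 − x ≈ 24.6231.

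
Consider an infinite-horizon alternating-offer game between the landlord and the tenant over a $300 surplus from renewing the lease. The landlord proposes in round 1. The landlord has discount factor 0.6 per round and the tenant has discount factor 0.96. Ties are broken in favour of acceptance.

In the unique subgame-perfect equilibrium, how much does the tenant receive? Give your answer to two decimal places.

271.70

In a stationary SPE each proposer offers the other exactly their discounted continuation value.
If the landlord keeps x when proposing and the tenant keeps y when proposing, then x = 300 − 0.96y and y = 300 − 0.6x.
Solving: x = 300(1 − 0.96) / (1 − 0.6·0.96) = 12 / 0.424 ≈ 28.3019.
The tenant gets 300 − 28.3019 ≈ 271.6981.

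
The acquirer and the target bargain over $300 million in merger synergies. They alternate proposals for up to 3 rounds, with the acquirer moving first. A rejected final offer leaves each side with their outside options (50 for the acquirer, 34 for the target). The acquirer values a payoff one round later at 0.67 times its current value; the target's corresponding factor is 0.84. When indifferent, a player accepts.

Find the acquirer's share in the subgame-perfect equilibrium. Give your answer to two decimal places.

Round 3 (the acquirer proposes): the target gets 34 if talks fail, so the acquirer offers 34 and keeps 266.
Round 2 (the target proposes): the acquirer can get 266 next round, worth 0.67 × 266 = 178.22 now; the target offers that and keeps 121.78.
Round 1 (the acquirer proposes): the target can get 121.78 next round, worth 0.84 × 121.78 = 102.2952 now; the acquirer offers that and keeps 197.7048.

197.70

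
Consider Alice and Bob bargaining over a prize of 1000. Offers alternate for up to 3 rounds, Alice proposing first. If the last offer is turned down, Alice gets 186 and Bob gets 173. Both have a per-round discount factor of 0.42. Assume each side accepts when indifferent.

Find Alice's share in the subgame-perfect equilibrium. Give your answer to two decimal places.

725.88

Solve by backward induction from round 3.
Round 3 (Alice proposes): Bob gets 173 if talks fail, so Alice offers 173 and keeps 827.
Round 2 (Bob proposes): Alice can get 827 next round, worth 0.42 × 827 = 347.34 now; Bob offers that and keeps 652.66.
Round 1 (Alice proposes): Bob can get 652.66 next round, worth 0.42 × 652.66 = 274.1172 now; Alice offers that and keeps 725.8828.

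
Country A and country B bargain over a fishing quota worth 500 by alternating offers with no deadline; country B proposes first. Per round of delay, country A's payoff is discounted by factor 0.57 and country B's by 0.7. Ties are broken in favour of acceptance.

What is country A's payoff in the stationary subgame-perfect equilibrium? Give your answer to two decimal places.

When country B proposes, country A accepts any offer worth at least 0.57 times what country A would get by proposing next round; and vice versa.
This gives x = 500 − 0.57y and y = 500 − 0.7x, where x and y are each side's share when it proposes.
Hence (1 − 0.57·0.7)x = 500(1 − 0.57), i.e. 0.601·x = 215.
x ≈ 357.7371; country A's share is 500 − x ≈ 142.2629.

142.26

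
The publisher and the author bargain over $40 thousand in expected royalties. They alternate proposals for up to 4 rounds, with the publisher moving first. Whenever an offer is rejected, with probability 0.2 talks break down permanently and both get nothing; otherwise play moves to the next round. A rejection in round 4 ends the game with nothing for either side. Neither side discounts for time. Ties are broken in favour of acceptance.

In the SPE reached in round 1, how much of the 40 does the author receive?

26.88

Round 4 (the author proposes): the publisher will accept anything ≥ 0, so the author offers 0 and keeps 40.
Round 3 (the publisher proposes): rejecting gives the author an expected 0.8 × 40 = 32. The publisher offers 32 and keeps 40 − 32 = 8.
Round 2 (the author proposes): rejecting gives the publisher an expected 0.8 × 8 = 6.4; the author offers that and keeps 33.6.
Round 1 (the publisher proposes): rejecting gives the author an expected 0.8 × 33.6 = 26.88; the publisher offers that and keeps 13.12.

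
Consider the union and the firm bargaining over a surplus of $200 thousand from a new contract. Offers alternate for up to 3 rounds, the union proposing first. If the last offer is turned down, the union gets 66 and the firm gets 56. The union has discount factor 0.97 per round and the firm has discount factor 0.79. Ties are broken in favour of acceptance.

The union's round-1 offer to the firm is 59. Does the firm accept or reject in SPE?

Accept

Round 3 (the union proposes): the firm gets 56 if talks fail, so the union offers 56 and keeps 144.
Round 2 (the firm proposes): the union can get 144 next round, worth 0.97 × 144 = 139.68 now; the firm offers that and keeps 60.32.
So by rejecting in round 1, the firm gets 60.32 next round, worth 0.79 × 60.32 = 47.6528 now.
Offer 59 ≥ 47.6528, so the firm accepts.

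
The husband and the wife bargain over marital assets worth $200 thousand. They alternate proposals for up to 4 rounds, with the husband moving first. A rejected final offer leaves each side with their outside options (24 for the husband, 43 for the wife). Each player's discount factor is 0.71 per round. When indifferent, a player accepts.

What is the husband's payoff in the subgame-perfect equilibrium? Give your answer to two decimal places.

95.83

Round 4 (the wife proposes): the husband gets 24 if talks fail, so the wife offers 24 and keeps 176.
Round 3 (the husband proposes): the wife can get 176 next round, worth 0.71 × 176 = 124.96 now; the husband offers that and keeps 75.04.
Round 2 (the wife proposes): the husband can get 75.04 next round, worth 0.71 × 75.04 = 53.2784 now; the wife offers that and keeps 146.7216.
Round 1 (the husband proposes): the wife can get 146.7216 next round, worth 0.71 × 146.7216 = 104.172336 now. The husband offers 104.172336 and keeps 200 − 104.172336 = 95.827664.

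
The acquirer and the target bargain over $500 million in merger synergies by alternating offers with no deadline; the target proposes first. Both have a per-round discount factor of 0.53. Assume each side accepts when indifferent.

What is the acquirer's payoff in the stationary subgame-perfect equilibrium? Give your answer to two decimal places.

When the target proposes, the acquirer accepts any offer worth at least 0.53 times what the acquirer would get by proposing next round; and vice versa.
This gives x = 500 − 0.53y and y = 500 − 0.53x, where x and y are each side's share when it proposes.
Hence (1 − 0.53·0.53)x = 500(1 − 0.53), i.e. 0.7191·x = 235.
x ≈ 326.7974; the acquirer's share is 500 − x ≈ 173.2026.

173.20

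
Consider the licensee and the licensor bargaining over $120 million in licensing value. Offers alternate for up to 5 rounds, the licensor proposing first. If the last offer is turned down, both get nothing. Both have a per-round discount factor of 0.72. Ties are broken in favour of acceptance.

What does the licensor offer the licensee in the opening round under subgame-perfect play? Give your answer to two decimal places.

Work backward from the last round.
Round 5 (the licensor proposes): rejection yields 0 for the licensee; the licensor offers 0 and keeps 120.
Round 4 (the licensee proposes): the licensor can get 120 next round, worth 0.72 × 120 = 86.4 now; the licensee offers that and keeps 33.6.
Round 3 (the licensor proposes): the licensee can get 33.6 next round, worth 0.72 × 33.6 = 24.192 now; the licensor offers that and keeps 95.808.
Round 2 (the licensee proposes): the licensor can get 95.808 next round, worth 0.72 × 95.808 = 68.98176 now; the licensee offers that and keeps 51.01824.
Round 1 (the licensor proposes): the licensee can get 51.01824 next round, worth 0.72 × 51.01824 = 36.7331328 now; the licensor offers that and keeps 83.2668672.

36.73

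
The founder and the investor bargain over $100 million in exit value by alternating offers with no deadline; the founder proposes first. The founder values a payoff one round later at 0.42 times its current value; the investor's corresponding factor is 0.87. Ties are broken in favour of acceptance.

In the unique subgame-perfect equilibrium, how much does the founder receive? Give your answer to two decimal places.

20.49

In a stationary SPE each proposer offers the other exactly their discounted continuation value.
If the founder keeps x when proposing and the investor keeps y when proposing, then x = 100 − 0.87y and y = 100 − 0.42x.
Solving: x = 100(1 − 0.87) / (1 − 0.42·0.87) = 13 / 0.6346 ≈ 20.4853.
The investor gets 100 − 20.4853 ≈ 79.5147.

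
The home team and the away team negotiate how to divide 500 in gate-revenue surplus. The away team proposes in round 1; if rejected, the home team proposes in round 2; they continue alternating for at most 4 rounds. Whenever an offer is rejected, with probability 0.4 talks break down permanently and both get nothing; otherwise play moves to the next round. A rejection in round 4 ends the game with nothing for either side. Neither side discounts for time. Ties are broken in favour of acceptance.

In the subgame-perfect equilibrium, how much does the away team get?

Round 4 (the home team proposes): the away team will accept anything ≥ 0, so the home team offers 0 and keeps 500.
Round 3 (the away team proposes): rejecting gives the home team an expected 0.6 × 500 = 300; the away team offers that and keeps 200.
Round 2 (the home team proposes): rejecting gives the away team an expected 0.6 × 200 = 120; the home team offers that and keeps 380.
Round 1 (the away team proposes): rejecting gives the home team an expected 0.6 × 380 = 228. The away team offers 228 and keeps 500 − 228 = 272.

272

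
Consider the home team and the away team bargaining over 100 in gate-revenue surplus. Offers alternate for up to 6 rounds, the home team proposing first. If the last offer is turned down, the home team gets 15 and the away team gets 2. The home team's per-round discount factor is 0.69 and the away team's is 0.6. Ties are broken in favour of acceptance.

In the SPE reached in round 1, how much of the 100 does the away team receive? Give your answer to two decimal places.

35.04

Round 6 (the away team proposes): the home team gets 15 if talks fail, so the away team offers 15 and keeps 85.
Round 5 (the home team proposes): the away team can get 85 next round, worth 0.6 × 85 = 51 now. The home team offers 51 and keeps 100 − 51 = 49.
Round 4 (the away team proposes): the home team can get 49 next round, worth 0.69 × 49 = 33.81 now; the away team offers that and keeps 66.19.
Round 3 (the home team proposes): the away team can get 66.19 next round, worth 0.6 × 66.19 = 39.714 now, so the home team offers 39.714, keeping 60.286.
Round 2 (the away team proposes): the home team can get 60.286 next round, worth 0.69 × 60.286 = 41.59734 now, so the away team offers 41.59734, keeping 58.40266.
Round 1 (the home team proposes): the away team can get 58.40266 next round, worth 0.6 × 58.40266 = 35.041596 now; the home team offers that and keeps 64.958404.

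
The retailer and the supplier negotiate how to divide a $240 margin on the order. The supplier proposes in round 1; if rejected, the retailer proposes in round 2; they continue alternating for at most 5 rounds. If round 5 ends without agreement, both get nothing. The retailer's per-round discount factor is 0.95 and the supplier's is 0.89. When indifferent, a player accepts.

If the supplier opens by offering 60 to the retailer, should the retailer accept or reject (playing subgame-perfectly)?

Work out the retailer's continuation value if the offer is rejected.
Round 5 (the supplier proposes): the retailer will accept anything ≥ 0, so the supplier offers 0 and keeps 240.
Round 4 (the retailer proposes): the supplier can get 240 next round, worth 0.89 × 240 = 213.6 now, so the retailer offers 213.6, keeping 26.4.
Round 3 (the supplier proposes): the retailer can get 26.4 next round, worth 0.95 × 26.4 = 25.08 now; the supplier offers that and keeps 214.92.
Round 2 (the retailer proposes): the supplier can get 214.92 next round, worth 0.89 × 214.92 = 191.2788 now, so the retailer offers 191.2788, keeping 48.7212.
So by rejecting in round 1, the retailer gets 48.7212 next round, worth 0.95 × 48.7212 = 46.28514 now.
Offer 60 ≥ 46.28514, so the retailer accepts.

Accept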